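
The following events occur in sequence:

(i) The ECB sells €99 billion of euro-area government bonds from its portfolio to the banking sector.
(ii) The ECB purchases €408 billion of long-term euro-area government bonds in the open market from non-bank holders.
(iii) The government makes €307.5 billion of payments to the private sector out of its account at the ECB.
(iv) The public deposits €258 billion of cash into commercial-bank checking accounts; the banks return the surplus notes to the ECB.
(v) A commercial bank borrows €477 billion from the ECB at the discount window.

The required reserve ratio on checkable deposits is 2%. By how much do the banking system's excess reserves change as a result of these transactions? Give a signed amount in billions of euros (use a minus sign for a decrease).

+€1332.03 billion

OMO sale (to banks) €99 billion: reserves −€99B, deposits 0.
Asset purchase (from non-banks) €408 billion: reserves +€408B, deposits +€408B.
Government spending €307.5 billion: reserves +€307.5B, deposits +€307.5B.
Currency deposit €258 billion: reserves +€258B, deposits +€258B.
Discount-window loan €477 billion: reserves +€477B, deposits 0.
Totals: Δreserves = +€1351.5B, Δdeposits = +€973.5B.
Δrequired reserves = 2% × +€973.5B = +€19.47B.
Δexcess reserves = Δreserves − Δrequired = +€1351.5B − (+€19.47B) = +€1332.03 billion.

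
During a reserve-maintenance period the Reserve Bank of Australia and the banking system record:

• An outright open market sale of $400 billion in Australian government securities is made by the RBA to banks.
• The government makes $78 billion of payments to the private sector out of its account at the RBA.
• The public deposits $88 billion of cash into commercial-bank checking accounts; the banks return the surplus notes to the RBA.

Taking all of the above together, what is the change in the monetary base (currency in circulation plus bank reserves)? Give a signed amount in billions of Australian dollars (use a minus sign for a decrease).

-$322 billion

RBA balance sheet:
  Assets:      Securities −$400B
  Liabilities: Bank reserves −$234B, Currency in circulation −$88B, Government deposits −$78B
Commercial banking system:
  Assets:      Reserves at CB −$234B, Securities +$400B
  Liabilities: Checkable deposits +$166B
Monetary base = currency + reserves: −$88B + (−$234B) = -$322 billion.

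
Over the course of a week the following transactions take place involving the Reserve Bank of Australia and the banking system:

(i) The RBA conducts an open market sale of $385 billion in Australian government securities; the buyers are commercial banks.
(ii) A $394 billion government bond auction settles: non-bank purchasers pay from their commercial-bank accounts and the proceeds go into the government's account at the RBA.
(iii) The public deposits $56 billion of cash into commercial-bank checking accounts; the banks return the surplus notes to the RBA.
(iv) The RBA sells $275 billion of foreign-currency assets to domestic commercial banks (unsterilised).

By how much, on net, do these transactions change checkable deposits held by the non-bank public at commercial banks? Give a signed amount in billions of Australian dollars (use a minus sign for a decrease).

OMO sale (to banks) $385 billion: the counterparty is a bank, so public deposits are unchanged → 0.
Government account inflow $394 billion: non-bank counterparties' bank balances fall → −$394B.
Currency deposit $56 billion: non-bank counterparties' bank balances rise → +$56B.
FX sale $275 billion: the counterparty is a bank, so public deposits are unchanged → 0.
Net: 0 − 394 + 56 + 0 = -$338 billion.

-$338 billion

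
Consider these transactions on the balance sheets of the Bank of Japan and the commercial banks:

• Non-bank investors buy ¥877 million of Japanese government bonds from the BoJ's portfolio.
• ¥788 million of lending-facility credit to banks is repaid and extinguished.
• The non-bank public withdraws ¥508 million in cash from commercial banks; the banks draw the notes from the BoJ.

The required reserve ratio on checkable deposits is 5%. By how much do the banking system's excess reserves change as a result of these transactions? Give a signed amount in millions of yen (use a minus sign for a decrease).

Asset sale (to non-banks) ¥877 million: reserves −¥877M, deposits −¥877M.
Discount-window repayment ¥788 million: reserves −¥788M, deposits 0.
Currency withdrawal ¥508 million: reserves −¥508M, deposits −¥508M.
Totals: Δreserves = −¥2173M, Δdeposits = −¥1385M.
Δrequired reserves = 5% × −¥1385M = −¥69.25M.
Δexcess reserves = Δreserves − Δrequired = −¥2173M − (−¥69.25M) = -¥2103.75 million.

-¥2103.75 million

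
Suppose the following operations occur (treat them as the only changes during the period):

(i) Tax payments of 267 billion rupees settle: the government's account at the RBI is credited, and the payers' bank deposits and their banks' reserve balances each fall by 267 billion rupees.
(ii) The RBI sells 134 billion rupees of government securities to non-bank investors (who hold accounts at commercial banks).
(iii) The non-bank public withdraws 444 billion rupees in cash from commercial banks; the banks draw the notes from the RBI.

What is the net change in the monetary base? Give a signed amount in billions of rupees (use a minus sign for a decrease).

-401 billion

RBI balance sheet:
  Assets:      Securities −134B
  Liabilities: Bank reserves −845B, Currency in circulation +444B, Government deposits +267B
Commercial banking system:
  Assets:      Reserves at CB −845B
  Liabilities: Checkable deposits −845B
Monetary base = currency + reserves: +444B + (−845B) = -401 billion.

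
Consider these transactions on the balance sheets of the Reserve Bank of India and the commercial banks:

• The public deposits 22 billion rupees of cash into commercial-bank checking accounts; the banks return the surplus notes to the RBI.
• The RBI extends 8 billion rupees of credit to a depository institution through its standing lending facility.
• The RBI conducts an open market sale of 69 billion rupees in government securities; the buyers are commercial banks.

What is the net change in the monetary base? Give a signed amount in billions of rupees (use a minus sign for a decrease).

RBI balance sheet:
  Assets:      Securities −69B, Loans to banks +8B
  Liabilities: Bank reserves −39B, Currency in circulation −22B
Monetary base = currency + reserves: −22B + (−39B) = -61 billion.

-61 billion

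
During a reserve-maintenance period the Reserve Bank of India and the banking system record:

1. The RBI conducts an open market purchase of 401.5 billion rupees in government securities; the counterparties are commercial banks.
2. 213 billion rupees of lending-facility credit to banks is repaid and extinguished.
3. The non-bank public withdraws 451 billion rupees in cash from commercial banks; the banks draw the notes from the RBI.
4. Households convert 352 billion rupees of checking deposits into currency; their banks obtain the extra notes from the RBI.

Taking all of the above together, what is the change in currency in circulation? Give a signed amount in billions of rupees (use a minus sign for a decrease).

+803 billion

OMO purchase (from banks) 401.5 billion rupees: no currency enters or leaves circulation → 0.
Discount-window repayment 213 billion rupees: no currency enters or leaves circulation → 0.
Currency withdrawal 451 billion rupees: notes leave the central bank → +451B.
Currency withdrawal 352 billion rupees: notes leave the central bank → +352B.
Net: 0 + 0 + 451 + 352 = +803 billion.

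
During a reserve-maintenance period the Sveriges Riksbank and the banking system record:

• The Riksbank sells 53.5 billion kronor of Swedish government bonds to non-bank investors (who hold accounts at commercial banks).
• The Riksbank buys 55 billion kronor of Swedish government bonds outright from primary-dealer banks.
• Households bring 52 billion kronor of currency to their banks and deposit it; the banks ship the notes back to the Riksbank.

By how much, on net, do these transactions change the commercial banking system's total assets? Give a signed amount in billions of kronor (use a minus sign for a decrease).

-1.5 billion

Asset sale (to non-banks) 53.5 billion kronor: bank balance sheets shrink → −53.5B.
OMO purchase (from banks) 55 billion kronor: just an asset swap on bank balance sheets → 0.
Currency deposit 52 billion kronor: bank balance sheets expand → +52B.
Net: −53.5 + 0 + 52 = -1.5 billion.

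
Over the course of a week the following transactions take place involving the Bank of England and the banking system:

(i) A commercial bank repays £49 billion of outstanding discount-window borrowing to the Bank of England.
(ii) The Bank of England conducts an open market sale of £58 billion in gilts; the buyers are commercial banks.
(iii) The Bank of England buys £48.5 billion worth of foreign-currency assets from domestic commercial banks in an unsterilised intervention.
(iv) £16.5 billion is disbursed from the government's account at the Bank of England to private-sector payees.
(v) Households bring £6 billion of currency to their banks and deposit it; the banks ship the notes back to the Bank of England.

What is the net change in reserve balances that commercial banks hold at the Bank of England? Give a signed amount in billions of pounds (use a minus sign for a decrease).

-£36 billion

Bank of England balance sheet:
  Assets:      Securities −£58B, Loans to banks −£49B, Foreign assets +£48.5B
  Liabilities: Bank reserves −£36B, Currency in circulation −£6B, Government deposits −£16.5B
So the change in reserve balances that commercial banks hold at the Bank of England is -£36 billion.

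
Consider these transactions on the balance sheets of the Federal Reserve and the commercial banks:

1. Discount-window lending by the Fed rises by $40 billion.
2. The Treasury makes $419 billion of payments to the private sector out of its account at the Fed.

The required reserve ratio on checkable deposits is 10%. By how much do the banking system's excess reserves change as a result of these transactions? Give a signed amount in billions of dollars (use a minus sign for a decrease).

Discount-window loan $40 billion: reserves +$40B, deposits 0.
Government spending $419 billion: reserves +$419B, deposits +$419B.
Totals: Δreserves = +$459B, Δdeposits = +$419B.
Δrequired reserves = 10% × +$419B = +$41.9B.
Δexcess reserves = Δreserves − Δrequired = +$459B − (+$41.9B) = +$417.1 billion.

+$417.1 billion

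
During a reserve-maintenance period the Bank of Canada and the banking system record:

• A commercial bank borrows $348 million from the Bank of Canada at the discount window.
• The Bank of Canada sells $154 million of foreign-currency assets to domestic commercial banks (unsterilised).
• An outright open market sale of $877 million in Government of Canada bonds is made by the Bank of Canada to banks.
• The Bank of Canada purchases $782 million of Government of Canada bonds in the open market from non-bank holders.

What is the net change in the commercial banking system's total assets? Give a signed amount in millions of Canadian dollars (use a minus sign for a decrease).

Bank of Canada balance sheet:
  Assets:      Securities −$95M, Loans to banks +$348M, Foreign assets −$154M
  Liabilities: Bank reserves +$99M
Commercial banking system:
  Assets:      Reserves at CB +$99M, Securities +$877M, Foreign assets +$154M
  Liabilities: Checkable deposits +$782M, Borrowings from CB +$348M
Change in total bank assets = +$1130 million.

+$1130 million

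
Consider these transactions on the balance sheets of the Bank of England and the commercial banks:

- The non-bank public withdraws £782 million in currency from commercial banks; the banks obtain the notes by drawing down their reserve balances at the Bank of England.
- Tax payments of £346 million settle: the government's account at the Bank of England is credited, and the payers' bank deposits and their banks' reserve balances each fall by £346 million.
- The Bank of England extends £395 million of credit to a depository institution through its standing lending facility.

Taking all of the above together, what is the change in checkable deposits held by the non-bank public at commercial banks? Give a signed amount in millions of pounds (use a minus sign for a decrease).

Bank of England balance sheet:
  Assets:      Loans to banks +£395M
  Liabilities: Bank reserves −£733M, Currency in circulation +£782M, Government deposits +£346M
Commercial banking system:
  Assets:      Reserves at CB −£733M
  Liabilities: Checkable deposits −£1128M, Borrowings from CB +£395M
So the change in checkable deposits held by the non-bank public at commercial banks is -£1128 million.

-£1128 million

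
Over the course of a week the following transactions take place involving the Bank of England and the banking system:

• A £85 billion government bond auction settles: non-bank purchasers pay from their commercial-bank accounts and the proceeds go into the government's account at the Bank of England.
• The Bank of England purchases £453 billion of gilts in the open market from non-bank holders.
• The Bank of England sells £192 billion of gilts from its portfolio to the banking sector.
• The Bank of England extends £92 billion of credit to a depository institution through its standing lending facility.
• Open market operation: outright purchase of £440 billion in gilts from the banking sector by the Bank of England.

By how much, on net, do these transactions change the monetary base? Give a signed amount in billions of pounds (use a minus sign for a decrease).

+£708 billion

Bank of England balance sheet:
  Assets:      Securities +£701B, Loans to banks +£92B
  Liabilities: Bank reserves +£708B, Government deposits +£85B
Monetary base = currency + reserves: 0 + (+£708B) = +£708 billion.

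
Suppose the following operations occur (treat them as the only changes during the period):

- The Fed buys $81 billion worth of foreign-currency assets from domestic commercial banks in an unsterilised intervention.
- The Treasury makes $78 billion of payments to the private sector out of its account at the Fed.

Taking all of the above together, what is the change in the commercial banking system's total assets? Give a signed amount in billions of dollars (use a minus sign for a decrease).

+$78 billion

Fed balance sheet:
  Assets:      Foreign assets +$81B
  Liabilities: Bank reserves +$159B, Government deposits −$78B
Commercial banking system:
  Assets:      Reserves at CB +$159B, Foreign assets −$81B
  Liabilities: Checkable deposits +$78B
Change in total bank assets = +$78 billion.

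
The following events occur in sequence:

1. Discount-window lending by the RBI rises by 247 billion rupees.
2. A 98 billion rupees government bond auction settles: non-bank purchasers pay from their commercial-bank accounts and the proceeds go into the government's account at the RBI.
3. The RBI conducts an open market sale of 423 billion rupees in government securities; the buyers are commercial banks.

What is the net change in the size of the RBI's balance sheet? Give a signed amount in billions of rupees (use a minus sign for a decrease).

-176 billion

RBI balance sheet:
  Assets:      Securities −423B, Loans to banks +247B
  Liabilities: Bank reserves −274B, Government deposits +98B
Change in total RBI assets = -176 billion.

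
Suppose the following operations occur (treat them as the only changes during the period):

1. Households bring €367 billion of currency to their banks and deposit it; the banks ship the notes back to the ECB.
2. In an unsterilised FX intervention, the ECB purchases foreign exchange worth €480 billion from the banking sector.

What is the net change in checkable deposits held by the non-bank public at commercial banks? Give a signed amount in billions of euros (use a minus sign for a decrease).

+€367 billion

Currency deposit €367 billion: non-bank counterparties' bank balances rise → +€367B.
FX purchase €480 billion: the counterparty is a bank, so public deposits are unchanged → 0.
Net: 367 + 0 = +€367 billion.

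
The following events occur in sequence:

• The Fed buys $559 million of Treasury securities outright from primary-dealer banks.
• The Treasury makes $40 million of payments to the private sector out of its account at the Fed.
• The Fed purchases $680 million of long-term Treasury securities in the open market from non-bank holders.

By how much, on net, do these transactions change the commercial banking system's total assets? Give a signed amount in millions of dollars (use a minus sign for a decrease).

+$720 million

OMO purchase (from banks) $559 million: just an asset swap on bank balance sheets → 0.
Government spending $40 million: bank balance sheets expand → +$40M.
Asset purchase (from non-banks) $680 million: bank balance sheets expand → +$680M.
Net: 0 + 40 + 680 = +$720 million.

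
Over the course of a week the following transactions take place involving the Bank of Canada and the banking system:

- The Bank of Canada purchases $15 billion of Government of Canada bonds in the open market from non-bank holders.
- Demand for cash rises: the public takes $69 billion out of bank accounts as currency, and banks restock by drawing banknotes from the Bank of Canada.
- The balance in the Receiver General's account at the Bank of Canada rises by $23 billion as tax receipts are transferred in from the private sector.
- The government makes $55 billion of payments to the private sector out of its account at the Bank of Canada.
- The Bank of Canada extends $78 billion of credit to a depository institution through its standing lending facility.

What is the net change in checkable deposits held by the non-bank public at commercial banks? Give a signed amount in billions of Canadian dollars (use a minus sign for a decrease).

-$22 billion

Asset purchase (from non-banks) $15 billion: non-bank counterparties' bank balances rise → +$15B.
Currency withdrawal $69 billion: non-bank counterparties' bank balances fall → −$69B.
Government account inflow $23 billion: non-bank counterparties' bank balances fall → −$23B.
Government spending $55 billion: non-bank counterparties' bank balances rise → +$55B.
Discount-window loan $78 billion: the counterparty is a bank, so public deposits are unchanged → 0.
Net: 15 − 69 − 23 + 55 + 0 = -$22 billion.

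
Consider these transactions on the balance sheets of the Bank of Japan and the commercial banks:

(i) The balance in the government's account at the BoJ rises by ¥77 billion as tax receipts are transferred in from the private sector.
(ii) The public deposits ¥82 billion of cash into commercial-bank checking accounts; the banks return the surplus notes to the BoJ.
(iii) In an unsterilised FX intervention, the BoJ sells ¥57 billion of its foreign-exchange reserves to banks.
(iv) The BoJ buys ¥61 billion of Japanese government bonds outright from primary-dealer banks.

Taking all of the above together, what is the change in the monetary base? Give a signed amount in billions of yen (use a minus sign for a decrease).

BoJ balance sheet:
  Assets:      Securities +¥61B, Foreign assets −¥57B
  Liabilities: Bank reserves +¥9B, Currency in circulation −¥82B, Government deposits +¥77B
Commercial banking system:
  Assets:      Reserves at CB +¥9B, Securities −¥61B, Foreign assets +¥57B
  Liabilities: Checkable deposits +¥5B
Monetary base = currency + reserves: −¥82B + (+¥9B) = -¥73 billion.

-¥73 billion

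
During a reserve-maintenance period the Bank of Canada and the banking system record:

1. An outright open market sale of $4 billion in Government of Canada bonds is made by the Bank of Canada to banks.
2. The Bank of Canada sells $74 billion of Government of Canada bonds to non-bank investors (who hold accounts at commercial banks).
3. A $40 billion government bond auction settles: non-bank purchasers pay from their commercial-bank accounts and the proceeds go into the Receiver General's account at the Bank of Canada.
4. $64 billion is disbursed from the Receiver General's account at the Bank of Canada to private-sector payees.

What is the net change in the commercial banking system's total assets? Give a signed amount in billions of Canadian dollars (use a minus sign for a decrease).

-$50 billion

Bank of Canada balance sheet:
  Assets:      Securities −$78B
  Liabilities: Bank reserves −$54B, Government deposits −$24B
Commercial banking system:
  Assets:      Reserves at CB −$54B, Securities +$4B
  Liabilities: Checkable deposits −$50B
Change in total bank assets = -$50 billion.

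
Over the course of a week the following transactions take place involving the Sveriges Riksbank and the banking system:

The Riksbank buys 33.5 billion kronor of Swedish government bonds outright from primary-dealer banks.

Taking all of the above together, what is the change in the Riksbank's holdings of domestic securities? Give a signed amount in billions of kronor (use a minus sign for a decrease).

Riksbank balance sheet:
  Assets:      Securities +33.5B
  Liabilities: Bank reserves +33.5B
So the change in the Riksbank's holdings of domestic securities is +33.5 billion.

+33.5 billion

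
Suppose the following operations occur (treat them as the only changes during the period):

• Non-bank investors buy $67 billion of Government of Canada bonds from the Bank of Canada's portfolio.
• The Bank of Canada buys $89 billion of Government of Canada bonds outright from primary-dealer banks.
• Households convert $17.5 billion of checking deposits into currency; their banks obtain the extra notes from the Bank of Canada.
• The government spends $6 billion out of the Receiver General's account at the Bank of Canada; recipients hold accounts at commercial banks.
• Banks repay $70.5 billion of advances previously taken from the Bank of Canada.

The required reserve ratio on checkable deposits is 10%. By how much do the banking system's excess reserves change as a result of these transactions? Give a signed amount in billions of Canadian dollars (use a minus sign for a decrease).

Asset sale (to non-banks) $67 billion: reserves −$67B, deposits −$67B.
OMO purchase (from banks) $89 billion: reserves +$89B, deposits 0.
Currency withdrawal $17.5 billion: reserves −$17.5B, deposits −$17.5B.
Government spending $6 billion: reserves +$6B, deposits +$6B.
Discount-window repayment $70.5 billion: reserves −$70.5B, deposits 0.
Totals: Δreserves = −$60B, Δdeposits = −$78.5B.
Δrequired reserves = 10% × −$78.5B = −$7.85B.
Δexcess reserves = Δreserves − Δrequired = −$60B − (−$7.85B) = -$52.15 billion.

-$52.15 billion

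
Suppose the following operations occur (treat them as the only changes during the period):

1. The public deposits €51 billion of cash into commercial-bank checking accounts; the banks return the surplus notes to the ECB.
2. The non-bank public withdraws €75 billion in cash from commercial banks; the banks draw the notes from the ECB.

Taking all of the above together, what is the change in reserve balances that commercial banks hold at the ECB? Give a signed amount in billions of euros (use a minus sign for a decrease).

-€24 billion

Currency deposit €51 billion: returned notes are swapped for reserve credit → +€51B.
Currency withdrawal €75 billion: banks swap reserves for currency → −€75B.
Net: 51 − 75 = -€24 billion.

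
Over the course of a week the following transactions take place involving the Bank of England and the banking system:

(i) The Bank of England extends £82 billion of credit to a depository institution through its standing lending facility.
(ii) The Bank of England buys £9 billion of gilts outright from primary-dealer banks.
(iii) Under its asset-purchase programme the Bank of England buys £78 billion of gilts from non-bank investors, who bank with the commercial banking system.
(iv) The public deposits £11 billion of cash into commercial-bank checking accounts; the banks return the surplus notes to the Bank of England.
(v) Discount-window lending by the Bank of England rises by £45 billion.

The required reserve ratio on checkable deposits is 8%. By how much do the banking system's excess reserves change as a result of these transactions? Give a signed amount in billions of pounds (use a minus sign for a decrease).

Discount-window loan £82 billion: reserves +£82B, deposits 0.
OMO purchase (from banks) £9 billion: reserves +£9B, deposits 0.
Asset purchase (from non-banks) £78 billion: reserves +£78B, deposits +£78B.
Currency deposit £11 billion: reserves +£11B, deposits +£11B.
Discount-window loan £45 billion: reserves +£45B, deposits 0.
Totals: Δreserves = +£225B, Δdeposits = +£89B.
Δrequired reserves = 8% × +£89B = +£7.12B.
Δexcess reserves = Δreserves − Δrequired = +£225B − (+£7.12B) = +£217.88 billion.

+£217.88 billion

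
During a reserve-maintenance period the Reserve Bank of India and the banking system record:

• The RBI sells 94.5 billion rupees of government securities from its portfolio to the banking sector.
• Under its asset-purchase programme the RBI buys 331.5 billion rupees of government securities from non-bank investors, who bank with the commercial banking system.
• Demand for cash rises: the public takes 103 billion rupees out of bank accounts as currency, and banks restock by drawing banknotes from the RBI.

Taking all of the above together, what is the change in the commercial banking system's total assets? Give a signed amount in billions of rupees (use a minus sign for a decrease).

+228.5 billion

OMO sale (to banks) 94.5 billion rupees: just an asset swap on bank balance sheets → 0.
Asset purchase (from non-banks) 331.5 billion rupees: bank balance sheets expand → +331.5B.
Currency withdrawal 103 billion rupees: bank balance sheets shrink → −103B.
Net: 0 + 331.5 − 103 = +228.5 billion.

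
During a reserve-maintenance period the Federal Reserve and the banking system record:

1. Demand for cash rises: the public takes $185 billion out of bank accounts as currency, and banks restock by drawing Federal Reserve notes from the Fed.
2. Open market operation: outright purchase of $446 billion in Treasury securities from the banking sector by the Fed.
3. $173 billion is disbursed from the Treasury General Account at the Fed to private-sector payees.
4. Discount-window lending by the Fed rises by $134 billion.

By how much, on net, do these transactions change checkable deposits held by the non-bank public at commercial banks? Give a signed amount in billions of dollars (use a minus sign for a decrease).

-$12 billion

Fed balance sheet:
  Assets:      Securities +$446B, Loans to banks +$134B
  Liabilities: Bank reserves +$568B, Currency in circulation +$185B, Government deposits −$173B
Commercial banking system:
  Assets:      Reserves at CB +$568B, Securities −$446B
  Liabilities: Checkable deposits −$12B, Borrowings from CB +$134B
So the change in checkable deposits held by the non-bank public at commercial banks is -$12 billion.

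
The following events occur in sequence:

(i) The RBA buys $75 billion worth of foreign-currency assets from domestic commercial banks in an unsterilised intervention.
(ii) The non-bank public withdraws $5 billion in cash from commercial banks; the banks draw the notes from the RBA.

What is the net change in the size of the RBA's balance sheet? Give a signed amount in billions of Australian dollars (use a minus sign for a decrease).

+$75 billion

RBA balance sheet:
  Assets:      Foreign assets +$75B
  Liabilities: Bank reserves +$70B, Currency in circulation +$5B
Change in total RBA assets = +$75 billion.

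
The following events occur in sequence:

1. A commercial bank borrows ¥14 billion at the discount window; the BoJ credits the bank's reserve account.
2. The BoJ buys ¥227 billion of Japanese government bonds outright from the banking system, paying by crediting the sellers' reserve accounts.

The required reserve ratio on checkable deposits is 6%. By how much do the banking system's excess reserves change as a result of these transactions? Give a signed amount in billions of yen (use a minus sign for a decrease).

Discount-window loan ¥14 billion: reserves +¥14B, deposits 0.
OMO purchase (from banks) ¥227 billion: reserves +¥227B, deposits 0.
Totals: Δreserves = +¥241B, Δdeposits = 0.
Δrequired reserves = 6% × 0 = 0.
Δexcess reserves = Δreserves − Δrequired = +¥241B − (0) = +¥241 billion.

+¥241 billion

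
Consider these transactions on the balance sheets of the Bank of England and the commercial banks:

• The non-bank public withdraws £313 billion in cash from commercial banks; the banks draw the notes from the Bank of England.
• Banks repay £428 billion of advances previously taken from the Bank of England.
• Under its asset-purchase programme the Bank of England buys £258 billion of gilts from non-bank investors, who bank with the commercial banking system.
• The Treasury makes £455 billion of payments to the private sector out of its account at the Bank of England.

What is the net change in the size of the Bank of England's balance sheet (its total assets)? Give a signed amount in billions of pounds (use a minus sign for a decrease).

-£170 billion

Bank of England balance sheet:
  Assets:      Securities +£258B, Loans to banks −£428B
  Liabilities: Bank reserves −£28B, Currency in circulation +£313B, Government deposits −£455B
Commercial banking system:
  Assets:      Reserves at CB −£28B
  Liabilities: Checkable deposits +£400B, Borrowings from CB −£428B
Change in total Bank of England assets = -£170 billion.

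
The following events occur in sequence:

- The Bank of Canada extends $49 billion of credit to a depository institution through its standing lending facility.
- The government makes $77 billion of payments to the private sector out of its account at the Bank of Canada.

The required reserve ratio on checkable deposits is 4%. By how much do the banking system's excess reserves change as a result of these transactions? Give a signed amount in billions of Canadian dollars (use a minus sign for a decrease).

+$122.92 billion

Discount-window loan $49 billion: reserves +$49B, deposits 0.
Government spending $77 billion: reserves +$77B, deposits +$77B.
Totals: Δreserves = +$126B, Δdeposits = +$77B.
Δrequired reserves = 4% × +$77B = +$3.08B.
Δexcess reserves = Δreserves − Δrequired = +$126B − (+$3.08B) = +$122.92 billion.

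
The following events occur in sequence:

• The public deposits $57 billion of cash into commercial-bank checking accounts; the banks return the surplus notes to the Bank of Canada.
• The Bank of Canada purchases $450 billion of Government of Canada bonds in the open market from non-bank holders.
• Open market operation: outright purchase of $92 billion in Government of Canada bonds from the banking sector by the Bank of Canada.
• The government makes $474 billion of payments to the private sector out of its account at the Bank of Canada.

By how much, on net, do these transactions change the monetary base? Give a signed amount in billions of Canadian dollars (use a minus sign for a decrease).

Currency deposit $57 billion: just a shift between currency and reserves — both are base money → 0.
Asset purchase (from non-banks) $450 billion: Bank of Canada balance sheet expands → +$450B.
OMO purchase (from banks) $92 billion: Bank of Canada balance sheet expands → +$92B.
Government spending $474 billion: a non-base liability converts back to reserves → +$474B.
Net: 0 + 450 + 92 + 474 = +$1016 billion.

+$1016 billion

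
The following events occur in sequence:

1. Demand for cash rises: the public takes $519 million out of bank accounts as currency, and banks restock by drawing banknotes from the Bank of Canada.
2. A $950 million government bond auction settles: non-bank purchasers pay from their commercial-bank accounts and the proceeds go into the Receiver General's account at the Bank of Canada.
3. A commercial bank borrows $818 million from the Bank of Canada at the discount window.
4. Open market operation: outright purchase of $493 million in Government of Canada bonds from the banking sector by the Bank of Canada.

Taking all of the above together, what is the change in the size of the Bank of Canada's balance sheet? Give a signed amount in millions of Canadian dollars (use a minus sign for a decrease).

Currency withdrawal $519 million: only the composition of liabilities changes → 0.
Government account inflow $950 million: only the composition of liabilities changes → 0.
Discount-window loan $818 million: a Bank of Canada asset is acquired → +$818M.
OMO purchase (from banks) $493 million: a Bank of Canada asset is acquired → +$493M.
Net: 0 + 0 + 818 + 493 = +$1311 million.

+$1311 million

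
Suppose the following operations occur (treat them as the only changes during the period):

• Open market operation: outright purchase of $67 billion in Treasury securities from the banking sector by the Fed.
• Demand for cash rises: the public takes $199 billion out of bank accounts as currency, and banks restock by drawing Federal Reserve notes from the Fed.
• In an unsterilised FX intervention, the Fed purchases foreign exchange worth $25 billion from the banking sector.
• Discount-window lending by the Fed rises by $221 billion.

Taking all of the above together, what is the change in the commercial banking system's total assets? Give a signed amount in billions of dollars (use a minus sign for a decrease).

+$22 billion

OMO purchase (from banks) $67 billion: just an asset swap on bank balance sheets → 0.
Currency withdrawal $199 billion: bank balance sheets shrink → −$199B.
FX purchase $25 billion: just an asset swap on bank balance sheets → 0.
Discount-window loan $221 billion: bank balance sheets expand → +$221B.
Net: 0 − 199 + 0 + 221 = +$22 billion.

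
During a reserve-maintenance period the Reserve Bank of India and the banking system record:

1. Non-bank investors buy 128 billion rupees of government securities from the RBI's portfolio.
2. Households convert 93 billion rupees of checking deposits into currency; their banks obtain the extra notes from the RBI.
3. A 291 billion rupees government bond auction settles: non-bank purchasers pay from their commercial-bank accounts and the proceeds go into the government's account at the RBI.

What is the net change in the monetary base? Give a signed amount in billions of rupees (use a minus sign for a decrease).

-419 billion

RBI balance sheet:
  Assets:      Securities −128B
  Liabilities: Bank reserves −512B, Currency in circulation +93B, Government deposits +291B
Commercial banking system:
  Assets:      Reserves at CB −512B
  Liabilities: Checkable deposits −512B
Monetary base = currency + reserves: +93B + (−512B) = -419 billion.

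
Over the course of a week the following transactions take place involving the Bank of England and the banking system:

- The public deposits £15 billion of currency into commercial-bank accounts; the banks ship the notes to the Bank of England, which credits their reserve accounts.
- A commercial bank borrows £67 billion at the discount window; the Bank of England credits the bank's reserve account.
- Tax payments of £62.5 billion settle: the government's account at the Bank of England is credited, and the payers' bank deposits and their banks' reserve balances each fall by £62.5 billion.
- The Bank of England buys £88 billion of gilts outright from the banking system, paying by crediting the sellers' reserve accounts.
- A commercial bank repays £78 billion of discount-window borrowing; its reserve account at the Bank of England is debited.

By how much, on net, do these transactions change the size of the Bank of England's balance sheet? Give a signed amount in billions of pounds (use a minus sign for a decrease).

Currency deposit £15 billion: only the composition of liabilities changes → 0.
Discount-window loan £67 billion: a Bank of England asset is acquired → +£67B.
Government account inflow £62.5 billion: only the composition of liabilities changes → 0.
OMO purchase (from banks) £88 billion: a Bank of England asset is acquired → +£88B.
Discount-window repayment £78 billion: a Bank of England asset is shed → −£78B.
Net: 0 + 67 + 0 + 88 − 78 = +£77 billion.

+£77 billion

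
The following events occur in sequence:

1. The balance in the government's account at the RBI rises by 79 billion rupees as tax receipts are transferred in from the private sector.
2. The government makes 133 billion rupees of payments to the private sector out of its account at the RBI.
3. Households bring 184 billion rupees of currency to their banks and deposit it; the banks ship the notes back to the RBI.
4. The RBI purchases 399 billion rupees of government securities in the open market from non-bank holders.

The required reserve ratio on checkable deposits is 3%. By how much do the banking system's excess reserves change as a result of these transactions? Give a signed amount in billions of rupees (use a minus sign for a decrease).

+617.89 billion

Government account inflow 79 billion rupees: reserves −79B, deposits −79B.
Government spending 133 billion rupees: reserves +133B, deposits +133B.
Currency deposit 184 billion rupees: reserves +184B, deposits +184B.
Asset purchase (from non-banks) 399 billion rupees: reserves +399B, deposits +399B.
Totals: Δreserves = +637B, Δdeposits = +637B.
Δrequired reserves = 3% × +637B = +19.11B.
Δexcess reserves = Δreserves − Δrequired = +637B − (+19.11B) = +617.89 billion.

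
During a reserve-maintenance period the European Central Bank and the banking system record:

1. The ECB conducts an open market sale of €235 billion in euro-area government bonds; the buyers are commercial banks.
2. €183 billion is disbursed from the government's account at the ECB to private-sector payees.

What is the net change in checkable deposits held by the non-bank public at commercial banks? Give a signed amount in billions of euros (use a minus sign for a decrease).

+€183 billion

ECB balance sheet:
  Assets:      Securities −€235B
  Liabilities: Bank reserves −€52B, Government deposits −€183B
Commercial banking system:
  Assets:      Reserves at CB −€52B, Securities +€235B
  Liabilities: Checkable deposits +€183B
So the change in checkable deposits held by the non-bank public at commercial banks is +€183 billion.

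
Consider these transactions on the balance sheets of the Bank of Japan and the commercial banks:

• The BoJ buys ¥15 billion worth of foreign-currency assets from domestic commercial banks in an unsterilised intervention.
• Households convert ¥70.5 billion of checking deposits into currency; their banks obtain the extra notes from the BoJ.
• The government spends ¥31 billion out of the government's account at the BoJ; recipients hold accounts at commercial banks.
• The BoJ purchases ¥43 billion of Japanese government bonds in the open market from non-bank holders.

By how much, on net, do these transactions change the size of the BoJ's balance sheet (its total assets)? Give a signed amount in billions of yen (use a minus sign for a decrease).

+¥58 billion

FX purchase ¥15 billion: a BoJ asset is acquired → +¥15B.
Currency withdrawal ¥70.5 billion: only the composition of liabilities changes → 0.
Government spending ¥31 billion: only the composition of liabilities changes → 0.
Asset purchase (from non-banks) ¥43 billion: a BoJ asset is acquired → +¥43B.
Net: 15 + 0 + 0 + 43 = +¥58 billion.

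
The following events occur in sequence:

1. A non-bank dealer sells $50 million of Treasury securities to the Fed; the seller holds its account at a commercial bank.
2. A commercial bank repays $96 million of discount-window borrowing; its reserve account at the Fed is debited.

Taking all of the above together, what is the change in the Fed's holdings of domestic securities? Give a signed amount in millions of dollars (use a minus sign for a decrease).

+$50 million

Fed balance sheet:
  Assets:      Securities +$50M, Loans to banks −$96M
  Liabilities: Bank reserves −$46M
Commercial banking system:
  Assets:      Reserves at CB −$46M
  Liabilities: Checkable deposits +$50M, Borrowings from CB −$96M
So the change in the Fed's holdings of domestic securities is +$50 million.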